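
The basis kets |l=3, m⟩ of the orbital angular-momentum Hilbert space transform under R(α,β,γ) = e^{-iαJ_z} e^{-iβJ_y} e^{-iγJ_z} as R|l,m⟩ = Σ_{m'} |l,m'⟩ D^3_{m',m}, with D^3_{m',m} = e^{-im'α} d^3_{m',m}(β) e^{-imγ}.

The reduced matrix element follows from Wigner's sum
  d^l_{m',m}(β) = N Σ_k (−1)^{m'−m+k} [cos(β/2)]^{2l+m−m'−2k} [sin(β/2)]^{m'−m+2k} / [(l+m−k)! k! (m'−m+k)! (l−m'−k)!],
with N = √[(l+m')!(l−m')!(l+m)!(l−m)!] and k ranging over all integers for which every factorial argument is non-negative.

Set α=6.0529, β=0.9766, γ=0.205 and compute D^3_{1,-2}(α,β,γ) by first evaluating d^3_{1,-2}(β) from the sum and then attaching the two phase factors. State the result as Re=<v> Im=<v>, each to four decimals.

D^3_{1,-2}(6.0529,0.9766,0.205) = e^{-i·1·6.0529}·d^3_{1,-2}(0.9766)·e^{-i·-2·0.205}. Compute d first:
Half-angle: c=0.883132, s=0.469125. N=√(24·2·1·120)=75.894664
k∈{0,1} keeps every argument non-negative
  k=0: (−1)^3·75.8947/(12)·0.8831^3·0.4691^3 = -0.449752
  k=1: (−1)^4·75.8947/(24)·0.8831^1·0.4691^5 = +0.063456
d^3_{1,-2}(0.9766) = -0.449752 +0.063456 = -0.386296
Attach z-rotation phases: D = e^{-i(1)(6.0529)}·(-0.386296)·e^{-i(-2)(0.205)} = -0.309781-0.230783i

Re=-0.3098 Im=-0.2308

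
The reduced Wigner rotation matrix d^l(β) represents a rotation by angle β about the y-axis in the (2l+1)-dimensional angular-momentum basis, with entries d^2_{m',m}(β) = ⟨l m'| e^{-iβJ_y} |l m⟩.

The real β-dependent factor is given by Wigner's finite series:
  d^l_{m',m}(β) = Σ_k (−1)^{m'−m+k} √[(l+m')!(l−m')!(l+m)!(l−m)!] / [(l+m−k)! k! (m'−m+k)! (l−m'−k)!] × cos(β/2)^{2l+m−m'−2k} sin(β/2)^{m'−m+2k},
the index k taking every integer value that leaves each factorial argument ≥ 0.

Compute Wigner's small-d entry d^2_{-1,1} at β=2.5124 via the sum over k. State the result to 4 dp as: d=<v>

d=-0.5579

d^2_{-1,1}(β=2.5124) via Wigner's sum:
c=cos(2.5124/2)=0.309433, s=sin(2.5124/2)=0.950921; N=√[1·6·6·1]=6.000000
k∈{2,3} keeps every argument non-negative
  k=2: (−1)^0·6.0000/(2)·0.3094^2·0.9509^2 = +0.259742
  k=3: (−1)^1·6.0000/(6)·0.3094^0·0.9509^4 = -0.817671
d^2_{-1,1}(2.5124) = +0.259742 -0.817671 = -0.557928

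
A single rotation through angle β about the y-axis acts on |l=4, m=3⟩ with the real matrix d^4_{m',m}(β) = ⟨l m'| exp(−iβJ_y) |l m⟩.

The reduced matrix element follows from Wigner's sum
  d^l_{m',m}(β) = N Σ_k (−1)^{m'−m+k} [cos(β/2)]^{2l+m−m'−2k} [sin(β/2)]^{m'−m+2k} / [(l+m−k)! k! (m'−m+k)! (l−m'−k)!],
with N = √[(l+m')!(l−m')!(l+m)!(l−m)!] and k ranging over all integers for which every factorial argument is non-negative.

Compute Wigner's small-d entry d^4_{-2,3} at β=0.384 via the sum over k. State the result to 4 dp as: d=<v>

d=0.0027

d^4_{-2,3}(β=0.384) via Wigner's sum:
c=cos(0.384/2)=0.981625, s=sin(0.384/2)=0.190823; N=√[2·720·5040·1]=2693.993318
Admissible k: 5..6 (factorial args all ≥0)
  k=5: (−1)^0·2693.9933/(240)·0.9816^3·0.1908^5 = +0.002686
  k=6: (−1)^1·2693.9933/(720)·0.9816^1·0.1908^7 = -0.000034
d^4_{-2,3}(0.384) = +0.002686 -0.000034 = +0.002653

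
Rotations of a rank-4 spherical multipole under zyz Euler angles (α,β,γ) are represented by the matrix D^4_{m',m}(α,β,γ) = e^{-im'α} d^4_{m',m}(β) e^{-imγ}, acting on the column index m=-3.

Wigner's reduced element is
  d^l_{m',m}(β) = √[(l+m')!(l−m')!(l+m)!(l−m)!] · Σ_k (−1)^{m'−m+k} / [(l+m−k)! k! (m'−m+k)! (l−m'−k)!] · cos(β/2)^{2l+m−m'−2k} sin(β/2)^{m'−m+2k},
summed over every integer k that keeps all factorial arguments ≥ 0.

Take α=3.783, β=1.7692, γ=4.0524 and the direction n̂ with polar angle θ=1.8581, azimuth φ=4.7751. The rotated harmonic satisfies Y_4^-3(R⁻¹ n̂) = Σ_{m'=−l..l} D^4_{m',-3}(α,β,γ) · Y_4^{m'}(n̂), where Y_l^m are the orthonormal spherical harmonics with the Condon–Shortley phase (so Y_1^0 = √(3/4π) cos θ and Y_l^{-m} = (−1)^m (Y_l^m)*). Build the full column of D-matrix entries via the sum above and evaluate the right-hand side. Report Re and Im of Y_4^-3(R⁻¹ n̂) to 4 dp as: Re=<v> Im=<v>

Need the full column D^4_{m',-3} for m'=−4..4 at α=3.783, β=1.7692, γ=4.0524.
cos(β/2)=0.633599, sin(β/2)=0.773662
d^4_{-4,-3}: single k=1 term ⇒ +0.089701;  D = -0.049582+0.074752i
d^4_{-3,-3}: k∈[0..1] ⇒ +0.025973 -0.271074 = -0.245101;  D = +0.013656+0.244720i
d^4_{-2,-3}: k∈[0..1] ⇒ -0.118663 +0.530776 = +0.412112;  D = +0.264591+0.315956i
d^4_{-1,-3}: k∈[0..1] ⇒ +0.307368 -0.763803 = -0.456434;  D = +0.444181+0.105051i
d^4_{0,-3}: k∈[0..1] ⇒ -0.559487 +0.834186 = +0.274699;  D = +0.252023-0.109289i
d^4_{1,-3}: k∈[0..1] ⇒ +0.763803 -0.683291 = +0.080512;  D = -0.040020+0.069861i
d^4_{2,-3}: k∈[0..1] ⇒ -0.791378 +0.393311 = -0.398067;  D = +0.048123+0.395148i
d^4_{3,-3}: k∈[0..1] ⇒ +0.602606 -0.128354 = +0.474252;  D = +0.327614+0.342906i
d^4_{4,-3}: single k=0 term ⇒ -0.297315;  D = +0.293189+0.049360i
Y_4^{m'}(θ=1.8581,φ=4.7751) and Σ D·Y over m':
  (-0.0496+0.0748i)·(+0.3626-0.0929i)  (+0.0137+0.2447i)·(+0.0585+0.3073i)  (+0.2646+0.3160i)·(+0.1337-0.0169i)  (+0.4442+0.1051i)·(+0.0196+0.3128i)  (+0.2520-0.1093i)·(+0.0864+0.0000i)  (-0.0400+0.0699i)·(-0.0196+0.3128i)  (+0.0481+0.3951i)·(+0.1337+0.0169i)  (+0.3276+0.3429i)·(-0.0585+0.3073i)  (+0.2932+0.0494i)·(+0.3626+0.0929i)
Y_4^-3(R⁻¹ n̂) = -0.091223+0.385065i

Re=-0.0912 Im=0.3851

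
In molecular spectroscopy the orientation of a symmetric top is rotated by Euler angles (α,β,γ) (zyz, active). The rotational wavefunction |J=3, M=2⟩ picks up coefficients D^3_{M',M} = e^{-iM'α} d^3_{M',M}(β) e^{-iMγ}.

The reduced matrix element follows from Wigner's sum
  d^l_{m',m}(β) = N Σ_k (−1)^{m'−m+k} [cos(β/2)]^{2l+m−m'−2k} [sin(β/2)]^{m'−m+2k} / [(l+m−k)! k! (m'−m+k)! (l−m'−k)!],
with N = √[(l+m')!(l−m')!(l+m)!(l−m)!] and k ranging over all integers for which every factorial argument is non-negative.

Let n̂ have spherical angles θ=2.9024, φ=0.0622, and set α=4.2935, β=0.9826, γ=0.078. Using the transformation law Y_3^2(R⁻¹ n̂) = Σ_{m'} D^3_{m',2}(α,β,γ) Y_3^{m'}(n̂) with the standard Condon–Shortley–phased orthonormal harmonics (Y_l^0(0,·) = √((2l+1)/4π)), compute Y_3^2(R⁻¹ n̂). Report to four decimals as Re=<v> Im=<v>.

Need the full column D^3_{m',2} for m'=−3..3 at α=4.2935, β=0.9826, γ=0.078.
cos(β/2)=0.881720, sin(β/2)=0.471773
d^3_{-3,2}: single k=5 term ⇒ +0.050474;  D = +0.049844+0.007948i
d^3_{-2,2}: k∈[4..5] ⇒ +0.192558 -0.011025 = +0.181533;  D = -0.099031+0.152141i
d^3_{-1,2}: k∈[3..4] ⇒ +0.455219 -0.065162 = +0.390057;  D = -0.212090-0.327356i
d^3_{0,2}: k∈[2..3] ⇒ +0.736799 -0.210937 = +0.525862;  D = +0.519477-0.081702i
d^3_{1,2}: k∈[1..2] ⇒ +0.795036 -0.455219 = +0.339817;  D = -0.088309+0.328142i
d^3_{2,2}: k∈[0..1] ⇒ +0.469878 -0.672603 = -0.202725;  D = +0.157406+0.127752i
d^3_{3,2}: single k=0 term ⇒ -0.615832;  D = -0.549020+0.278973i
Y_3^{m'}(θ=2.9024,φ=0.0622) and Σ D·Y over m':
  (+0.0498+0.0079i)·(+0.0055-0.0010i)  (-0.0990+0.1521i)·(-0.0553+0.0069i)  (-0.2121-0.3274i)·(+0.2842-0.0177i)  (+0.5195-0.0817i)·(-0.6234+0.0000i)  (-0.0883+0.3281i)·(-0.2842-0.0177i)  (+0.1574+0.1278i)·(-0.0553-0.0069i)  (-0.5490+0.2790i)·(-0.0055-0.0010i)
Y_3^2(R⁻¹ n̂) = -0.358822-0.148281i

Re=-0.3588 Im=-0.1483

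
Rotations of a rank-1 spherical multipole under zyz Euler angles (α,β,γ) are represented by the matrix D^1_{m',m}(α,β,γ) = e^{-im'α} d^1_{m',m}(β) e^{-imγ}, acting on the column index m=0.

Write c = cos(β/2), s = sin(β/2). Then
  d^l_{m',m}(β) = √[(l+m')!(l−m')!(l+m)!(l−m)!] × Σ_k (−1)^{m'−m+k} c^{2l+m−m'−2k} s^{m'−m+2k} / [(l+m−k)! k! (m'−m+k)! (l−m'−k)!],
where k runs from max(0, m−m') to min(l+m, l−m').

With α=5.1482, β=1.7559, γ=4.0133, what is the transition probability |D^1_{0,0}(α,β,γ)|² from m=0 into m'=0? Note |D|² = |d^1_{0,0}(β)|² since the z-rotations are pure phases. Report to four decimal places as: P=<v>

Split into d^1_{0,0}(β=1.7559) × two z-phases.
With c≡cos(β/2)=0.638730 and s≡sin(β/2)=0.769431, N=[1·1·1·1]^{1/2}=1.000000
k∈{0,1} keeps every argument non-negative
  k=0: (−1)^0·1.0000/(1)·0.6387^2·0.7694^0 = +0.407976
  k=1: (−1)^1·1.0000/(1)·0.6387^0·0.7694^2 = -0.592024
d^1_{0,0}(1.7559) = +0.407976 -0.592024 = -0.184048
|D^1_{0,0}|² = |d^1_{0,0}(β)|² = (-0.184048)² = 0.033874 (the z-rotation phases have unit modulus)

P=0.0339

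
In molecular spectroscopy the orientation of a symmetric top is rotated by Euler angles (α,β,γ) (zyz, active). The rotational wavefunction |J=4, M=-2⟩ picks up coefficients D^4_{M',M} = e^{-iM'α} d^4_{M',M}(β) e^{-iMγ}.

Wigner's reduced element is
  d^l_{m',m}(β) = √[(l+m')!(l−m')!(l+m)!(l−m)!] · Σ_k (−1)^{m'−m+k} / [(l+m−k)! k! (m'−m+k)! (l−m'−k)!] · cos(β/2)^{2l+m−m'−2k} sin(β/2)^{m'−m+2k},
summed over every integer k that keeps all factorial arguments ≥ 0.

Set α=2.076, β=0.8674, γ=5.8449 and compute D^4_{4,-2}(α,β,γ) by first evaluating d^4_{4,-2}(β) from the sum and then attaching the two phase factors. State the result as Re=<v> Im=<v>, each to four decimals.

First d^4_{4,-2}(β=0.8674), then the phase factors e^{-i(4)α} and e^{-i(-2)γ}:
Half-angle: c=0.907417, s=0.420231. N=√(40320·1·2·720)=7619.763776
Admissible k: 0..0 (factorial args all ≥0)
  k=0: (−1)^6·7619.7638/(1440)·0.9074^2·0.4202^6 = +0.023995
d^4_{4,-2}(0.8674) = +0.023995
Phases: e^{-i·(4)·2.076}=-0.434982-0.900439i, e^{-i·(-2)·5.8449}=+0.639791-0.768549i ⇒ D=-0.023283-0.005802i

Re=-0.0233 Im=-0.0058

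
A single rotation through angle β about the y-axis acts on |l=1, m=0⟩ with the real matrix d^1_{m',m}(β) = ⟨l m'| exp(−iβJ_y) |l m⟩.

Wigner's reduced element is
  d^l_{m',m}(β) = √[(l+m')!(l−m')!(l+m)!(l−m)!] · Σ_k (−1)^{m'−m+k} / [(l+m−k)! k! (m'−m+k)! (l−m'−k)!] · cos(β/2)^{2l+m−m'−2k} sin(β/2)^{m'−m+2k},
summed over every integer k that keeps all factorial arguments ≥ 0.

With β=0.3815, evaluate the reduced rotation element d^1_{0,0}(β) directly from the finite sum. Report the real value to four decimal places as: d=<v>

d=0.9281

d^1_{0,0}(β=0.3815) via Wigner's sum:
c=cos(0.3815/2)=0.981862, s=sin(0.3815/2)=0.189595; N=√[1·1·1·1]=1.000000
Admissible k: 0..1 (factorial args all ≥0)
  k=0: (−1)^0·1.0000/(1)·0.9819^2·0.1896^0 = +0.964054
  k=1: (−1)^1·1.0000/(1)·0.9819^0·0.1896^2 = -0.035946
d^1_{0,0}(0.3815) = +0.964054 -0.035946 = +0.928107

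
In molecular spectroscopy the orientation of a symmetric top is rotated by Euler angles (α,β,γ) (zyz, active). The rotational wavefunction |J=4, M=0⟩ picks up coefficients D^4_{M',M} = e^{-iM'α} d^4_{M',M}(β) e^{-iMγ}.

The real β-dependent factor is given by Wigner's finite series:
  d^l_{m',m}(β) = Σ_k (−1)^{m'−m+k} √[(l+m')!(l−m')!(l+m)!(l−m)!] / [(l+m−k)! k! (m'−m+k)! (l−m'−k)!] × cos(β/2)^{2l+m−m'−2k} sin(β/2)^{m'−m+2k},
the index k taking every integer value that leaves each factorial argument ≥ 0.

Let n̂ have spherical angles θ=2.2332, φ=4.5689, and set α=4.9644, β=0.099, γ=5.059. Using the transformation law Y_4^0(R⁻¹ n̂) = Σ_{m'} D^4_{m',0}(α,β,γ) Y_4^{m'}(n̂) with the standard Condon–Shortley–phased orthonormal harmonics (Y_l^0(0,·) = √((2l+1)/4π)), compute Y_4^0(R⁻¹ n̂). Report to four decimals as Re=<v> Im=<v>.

Need the full column D^4_{m',0} for m'=−4..4 at α=4.9644, β=0.099, γ=5.059.
cos(β/2)=0.998775, sin(β/2)=0.049480
d^4_{-4,0}: single k=4 term ⇒ +0.000050;  D = +0.000027+0.000042i
d^4_{-3,0}: k∈[3..4] ⇒ +0.001425 -0.000003 = +0.001421;  D = -0.000975+0.001034i
d^4_{-2,0}: k∈[2..4] ⇒ +0.023056 -0.000151 +0.000000 = +0.022905;  D = -0.020057-0.011062i
d^4_{-1,0}: k∈[1..4] ⇒ +0.219390 -0.003231 +0.000008 -0.000000 = +0.216167;  D = +0.053902-0.209339i
d^4_{0,0}: k∈[0..4] ⇒ +0.990243 -0.038885 +0.000215 -0.000000 +0.000000 = +0.951572;  D = +0.951572+0.000000i
d^4_{1,0}: k∈[0..3] ⇒ -0.219390 +0.003231 -0.000008 +0.000000 = -0.216167;  D = -0.053902-0.209339i
d^4_{2,0}: k∈[0..2] ⇒ +0.023056 -0.000151 +0.000000 = +0.022905;  D = -0.020057+0.011062i
d^4_{3,0}: k∈[0..1] ⇒ -0.001425 +0.000003 = -0.001421;  D = +0.000975+0.001034i
d^4_{4,0}: single k=0 term ⇒ +0.000050;  D = +0.000027-0.000042i
Y_4^{m'}(θ=2.2332,φ=4.5689) and Σ D·Y over m':
  (+0.0000+0.0000i)·(+0.1437+0.0929i)  (-0.0010+0.0010i)·(-0.1575+0.3430i)  (-0.0201-0.0111i)·(-0.3287-0.0970i)  (+0.0539-0.2093i)·(-0.0116+0.0800i)  (+0.9516+0.0000i)·(-0.3533+0.0000i)  (-0.0539-0.2093i)·(+0.0116+0.0800i)  (-0.0201+0.0111i)·(-0.3287+0.0970i)  (+0.0010+0.0010i)·(+0.1575+0.3430i)  (+0.0000-0.0000i)·(+0.1437-0.0929i)
Y_4^0(R⁻¹ n̂) = -0.293321-0.000000i

Re=-0.2933 Im=0.0000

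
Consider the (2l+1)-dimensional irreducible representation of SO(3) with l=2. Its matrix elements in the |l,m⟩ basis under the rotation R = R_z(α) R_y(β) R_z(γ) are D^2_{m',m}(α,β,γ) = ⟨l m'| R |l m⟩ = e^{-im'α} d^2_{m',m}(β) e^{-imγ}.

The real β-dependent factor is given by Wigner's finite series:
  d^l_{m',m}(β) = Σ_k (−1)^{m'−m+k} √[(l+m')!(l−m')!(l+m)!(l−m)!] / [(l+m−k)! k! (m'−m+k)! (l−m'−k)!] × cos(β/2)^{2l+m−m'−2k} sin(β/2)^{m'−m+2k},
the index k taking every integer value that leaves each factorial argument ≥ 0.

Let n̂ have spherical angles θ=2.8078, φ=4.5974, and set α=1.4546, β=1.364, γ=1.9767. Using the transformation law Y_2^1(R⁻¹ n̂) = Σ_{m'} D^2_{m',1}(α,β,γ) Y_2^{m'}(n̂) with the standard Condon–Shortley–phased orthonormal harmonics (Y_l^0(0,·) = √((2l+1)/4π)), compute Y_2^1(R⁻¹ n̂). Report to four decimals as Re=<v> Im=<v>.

Need the full column D^2_{m',1} for m'=−2..2 at α=1.4546, β=1.364, γ=1.9767.
cos(β/2)=0.776314, sin(β/2)=0.630347
d^2_{-2,1}: single k=3 term ⇒ +0.388871;  D = +0.231701+0.312307i
d^2_{-1,1}: k∈[2..3] ⇒ +0.718381 -0.157877 = +0.560504;  D = +0.485830-0.279524i
d^2_{0,1}: k∈[1..2] ⇒ +0.722382 -0.476268 = +0.246113;  D = -0.097178-0.226116i
d^2_{1,1}: k∈[0..1] ⇒ +0.363202 -0.718381 = -0.355179;  D = +0.340377-0.101465i
d^2_{2,1}: single k=0 term ⇒ -0.589822;  D = -0.101828-0.580966i
Y_2^{m'}(θ=2.8078,φ=4.5974) and Σ D·Y over m':
  (+0.2317+0.3123i)·(-0.0404-0.0095i)  (+0.4858-0.2795i)·(+0.0274-0.2376i)  (-0.0972-0.2261i)·(+0.5292+0.0000i)  (+0.3404-0.1015i)·(-0.0274-0.2376i)  (-0.1018-0.5810i)·(-0.0404+0.0095i)
Y_2^1(R⁻¹ n̂) = -0.134745-0.313131i

Re=-0.1347 Im=-0.3131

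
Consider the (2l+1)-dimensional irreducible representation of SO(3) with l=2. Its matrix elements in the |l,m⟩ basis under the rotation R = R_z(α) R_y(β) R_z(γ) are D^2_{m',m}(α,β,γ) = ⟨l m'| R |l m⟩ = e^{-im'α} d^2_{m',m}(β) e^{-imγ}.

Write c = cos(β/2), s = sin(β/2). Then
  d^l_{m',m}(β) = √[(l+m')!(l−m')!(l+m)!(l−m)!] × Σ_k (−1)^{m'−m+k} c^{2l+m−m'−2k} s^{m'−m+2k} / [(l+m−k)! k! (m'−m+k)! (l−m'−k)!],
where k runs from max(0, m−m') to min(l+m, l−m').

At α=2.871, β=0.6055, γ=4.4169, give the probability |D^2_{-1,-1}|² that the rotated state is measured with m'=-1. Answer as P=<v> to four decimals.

P=0.3447

First d^2_{-1,-1}(β=0.6055), then the phase factors e^{-i(-1)α} and e^{-i(-1)γ}:
c=cos(0.6055/2)=0.954520, s=sin(0.6055/2)=0.298146; N=√[1·6·1·6]=6.000000
The bounds max(0,m−m')=0 and min(l+m,l−m')=1 give 2 terms
  k=0: (−1)^0·6.0000/(6)·0.9545^4·0.2981^0 = +0.830119
  k=1: (−1)^1·6.0000/(2)·0.9545^2·0.2981^2 = -0.242969
d^2_{-1,-1}(0.6055) = +0.830119 -0.242969 = +0.587151
|D^2_{-1,-1}|² = |d^2_{-1,-1}(β)|² = (+0.587151)² = 0.344746 (the z-rotation phases have unit modulus)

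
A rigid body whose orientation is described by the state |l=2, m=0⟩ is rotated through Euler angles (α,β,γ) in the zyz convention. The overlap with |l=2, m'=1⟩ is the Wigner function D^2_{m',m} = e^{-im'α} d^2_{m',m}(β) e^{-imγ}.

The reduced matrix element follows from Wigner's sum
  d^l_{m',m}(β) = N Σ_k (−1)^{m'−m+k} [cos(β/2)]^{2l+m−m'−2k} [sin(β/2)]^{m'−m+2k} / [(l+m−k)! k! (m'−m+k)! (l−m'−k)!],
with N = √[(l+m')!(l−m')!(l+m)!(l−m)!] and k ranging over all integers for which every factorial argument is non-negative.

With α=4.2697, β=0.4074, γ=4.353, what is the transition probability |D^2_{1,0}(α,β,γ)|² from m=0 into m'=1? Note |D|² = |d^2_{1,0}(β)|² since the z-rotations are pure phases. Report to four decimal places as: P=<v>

P=0.1985

D^2_{1,0}(4.2697,0.4074,4.353) = e^{-i·1·4.2697}·d^2_{1,0}(0.4074)·e^{-i·0·4.353}. Compute d first:
With c≡cos(β/2)=0.979325 and s≡sin(β/2)=0.202294, N=[6·1·2·2]^{1/2}=4.898979
The bounds max(0,m−m')=0 and min(l+m,l−m')=1 give 2 terms
  k=0: (−1)^1·4.8990/(2)·0.9793^3·0.2023^1 = -0.465414
  k=1: (−1)^2·4.8990/(2)·0.9793^1·0.2023^3 = +0.019859
d^2_{1,0}(0.4074) = -0.465414 +0.019859 = -0.445555
|D^2_{1,0}|² = |d^2_{1,0}(β)|² = (-0.445555)² = 0.198519 (the z-rotation phases have unit modulus)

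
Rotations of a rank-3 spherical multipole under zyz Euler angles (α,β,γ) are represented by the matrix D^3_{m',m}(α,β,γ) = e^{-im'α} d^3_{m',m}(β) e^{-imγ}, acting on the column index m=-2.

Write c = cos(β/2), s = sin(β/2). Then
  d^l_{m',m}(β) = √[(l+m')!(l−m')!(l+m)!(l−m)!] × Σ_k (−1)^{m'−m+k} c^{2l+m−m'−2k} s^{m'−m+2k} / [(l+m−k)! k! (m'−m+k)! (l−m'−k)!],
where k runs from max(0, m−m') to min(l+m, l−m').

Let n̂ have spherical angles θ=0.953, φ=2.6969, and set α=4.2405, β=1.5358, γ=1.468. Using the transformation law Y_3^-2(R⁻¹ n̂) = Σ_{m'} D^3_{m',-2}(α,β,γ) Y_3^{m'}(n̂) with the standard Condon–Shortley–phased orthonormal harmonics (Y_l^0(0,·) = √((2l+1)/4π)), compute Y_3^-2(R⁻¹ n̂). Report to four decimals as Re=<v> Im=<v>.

Need the full column D^3_{m',-2} for m'=−3..3 at α=4.2405, β=1.5358, γ=1.468.
cos(β/2)=0.719371, sin(β/2)=0.694626
d^3_{-3,-2}: single k=1 term ⇒ +0.327787;  D = -0.327369+0.016534i
d^3_{-2,-2}: k∈[0..1] ⇒ +0.138585 -0.646076 = -0.507491;  D = -0.207595+0.463089i
d^3_{-1,-2}: k∈[0..1] ⇒ -0.423171 +0.789118 = +0.365947;  D = +0.229388+0.285129i
d^3_{0,-2}: k∈[0..1] ⇒ +0.707741 -0.659889 = +0.047852;  D = -0.046844+0.009769i
d^3_{1,-2}: k∈[0..1] ⇒ -0.789118 +0.367882 = -0.421236;  D = -0.110853+0.406389i
d^3_{2,-2}: k∈[0..1] ⇒ +0.602393 -0.112333 = +0.490061;  D = +0.362493+0.329785i
d^3_{3,-2}: single k=0 term ⇒ -0.284960;  D = +0.266621-0.100577i
Y_3^{m'}(θ=0.953,φ=2.6969) and Σ D·Y over m':
  (-0.3274+0.0165i)·(-0.0530-0.2197i)  (-0.2076+0.4631i)·(+0.2478+0.3055i)  (+0.2294+0.2851i)·(-0.1611-0.0768i)  (-0.0468+0.0098i)·(-0.2858+0.0000i)  (-0.1109+0.4064i)·(+0.1611-0.0768i)  (+0.3625+0.3298i)·(+0.2478-0.3055i)  (+0.2666-0.1006i)·(+0.0530-0.2197i)
Y_3^-2(R⁻¹ n̂) = +0.022334+0.037066i

Re=0.0223 Im=0.0371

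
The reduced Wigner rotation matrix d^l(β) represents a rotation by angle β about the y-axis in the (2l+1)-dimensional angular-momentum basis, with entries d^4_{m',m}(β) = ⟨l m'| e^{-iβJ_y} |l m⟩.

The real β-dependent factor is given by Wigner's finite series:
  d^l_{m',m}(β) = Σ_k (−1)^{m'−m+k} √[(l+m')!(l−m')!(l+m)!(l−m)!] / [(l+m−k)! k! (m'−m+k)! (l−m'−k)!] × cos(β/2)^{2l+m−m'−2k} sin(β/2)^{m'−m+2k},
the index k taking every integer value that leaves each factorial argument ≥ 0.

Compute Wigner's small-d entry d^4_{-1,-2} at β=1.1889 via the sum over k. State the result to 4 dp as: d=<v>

d^4_{-1,-2}(β=1.1889) via Wigner's sum:
c=cos(1.1889/2)=0.828457, s=sin(1.1889/2)=0.560053; N=√[6·120·2·720]=1018.233765
Admissible k: 0..2 (factorial args all ≥0)
  k=0: (−1)^1·1018.2338/(240)·0.8285^7·0.5601^1 = -0.636435
  k=1: (−1)^2·1018.2338/(48)·0.8285^5·0.5601^3 = +1.454263
  k=2: (−1)^3·1018.2338/(72)·0.8285^3·0.5601^5 = -0.443068
d^4_{-1,-2}(1.1889) = -0.636435 +1.454263 -0.443068 = +0.374760

d=0.3748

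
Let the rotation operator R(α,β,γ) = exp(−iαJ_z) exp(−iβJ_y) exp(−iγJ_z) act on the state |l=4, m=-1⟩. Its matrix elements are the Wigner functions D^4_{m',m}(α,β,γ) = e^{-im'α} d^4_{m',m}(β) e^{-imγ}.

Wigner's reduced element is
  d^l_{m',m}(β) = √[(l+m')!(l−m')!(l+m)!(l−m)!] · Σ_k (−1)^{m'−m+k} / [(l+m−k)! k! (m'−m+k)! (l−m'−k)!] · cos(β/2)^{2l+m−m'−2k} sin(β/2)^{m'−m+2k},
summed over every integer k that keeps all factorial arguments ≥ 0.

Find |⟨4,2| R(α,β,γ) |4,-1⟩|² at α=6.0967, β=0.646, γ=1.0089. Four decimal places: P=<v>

First d^4_{2,-1}(β=0.646), then the phase factors e^{-i(2)α} and e^{-i(-1)γ}:
Half-angle: c=0.948287, s=0.317413. N=√(720·2·6·120)=1018.233765
k: max(0,(-1)−(2))=0 … min(4+(-1),4−(2))=2
  k=0: (−1)^3·1018.2338/(72)·0.9483^5·0.3174^3 = -0.346808
  k=1: (−1)^4·1018.2338/(48)·0.9483^3·0.3174^5 = +0.058284
  k=2: (−1)^5·1018.2338/(240)·0.9483^1·0.3174^7 = -0.001306
d^4_{2,-1}(0.646) = -0.346808 +0.058284 -0.001306 = -0.289830
|D^4_{2,-1}|² = |d^4_{2,-1}(β)|² = (-0.289830)² = 0.084001 (the z-rotation phases have unit modulus)

P=0.0840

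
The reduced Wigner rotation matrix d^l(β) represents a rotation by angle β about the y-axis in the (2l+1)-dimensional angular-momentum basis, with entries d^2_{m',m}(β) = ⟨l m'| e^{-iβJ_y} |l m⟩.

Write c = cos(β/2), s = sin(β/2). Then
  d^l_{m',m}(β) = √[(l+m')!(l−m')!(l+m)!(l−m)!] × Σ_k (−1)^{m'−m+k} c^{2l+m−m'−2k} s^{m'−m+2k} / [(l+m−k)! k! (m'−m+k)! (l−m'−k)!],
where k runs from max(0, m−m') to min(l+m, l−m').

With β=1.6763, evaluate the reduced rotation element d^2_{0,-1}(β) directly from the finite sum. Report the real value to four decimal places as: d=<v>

d=0.1283

d^2_{0,-1}(β=1.6763) via Wigner's sum:
With c≡cos(β/2)=0.668839 and s≡sin(β/2)=0.743407, N=[2·2·1·6]^{1/2}=4.898979
The bounds max(0,m−m')=0 and min(l+m,l−m')=1 give 2 terms
  k=0: (−1)^1·4.8990/(2)·0.6688^3·0.7434^1 = -0.544838
  k=1: (−1)^2·4.8990/(2)·0.6688^1·0.7434^3 = +0.673097
d^2_{0,-1}(1.6763) = -0.544838 +0.673097 = +0.128258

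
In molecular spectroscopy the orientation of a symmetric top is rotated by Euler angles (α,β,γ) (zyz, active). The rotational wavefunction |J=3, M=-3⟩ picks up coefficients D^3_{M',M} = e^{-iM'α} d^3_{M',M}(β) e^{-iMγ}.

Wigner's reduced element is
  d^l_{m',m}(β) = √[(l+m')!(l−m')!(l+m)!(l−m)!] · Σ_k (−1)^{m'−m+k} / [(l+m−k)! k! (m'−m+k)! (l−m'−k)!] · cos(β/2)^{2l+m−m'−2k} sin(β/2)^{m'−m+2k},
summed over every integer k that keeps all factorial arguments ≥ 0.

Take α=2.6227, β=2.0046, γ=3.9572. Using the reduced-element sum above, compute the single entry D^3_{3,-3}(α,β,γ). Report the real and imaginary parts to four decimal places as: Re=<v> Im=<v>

Split into d^3_{3,-3}(β=2.0046) × two z-phases.
With c≡cos(β/2)=0.538365 and s≡sin(β/2)=0.842711, N=[720·1·1·720]^{1/2}=720.000000
The bounds max(0,m−m')=0 and min(l+m,l−m')=0 give 1 term
  k=0: (−1)^6·720.0000/(720)·0.5384^0·0.8427^6 = +0.358157
d^3_{3,-3}(2.0046) = +0.358157
Phases: e^{-i·(3)·2.6227}=-0.014118-0.999900i, e^{-i·(-3)·3.9572}=+0.768201-0.640209i ⇒ D=-0.233157-0.271872i

Re=-0.2332 Im=-0.2719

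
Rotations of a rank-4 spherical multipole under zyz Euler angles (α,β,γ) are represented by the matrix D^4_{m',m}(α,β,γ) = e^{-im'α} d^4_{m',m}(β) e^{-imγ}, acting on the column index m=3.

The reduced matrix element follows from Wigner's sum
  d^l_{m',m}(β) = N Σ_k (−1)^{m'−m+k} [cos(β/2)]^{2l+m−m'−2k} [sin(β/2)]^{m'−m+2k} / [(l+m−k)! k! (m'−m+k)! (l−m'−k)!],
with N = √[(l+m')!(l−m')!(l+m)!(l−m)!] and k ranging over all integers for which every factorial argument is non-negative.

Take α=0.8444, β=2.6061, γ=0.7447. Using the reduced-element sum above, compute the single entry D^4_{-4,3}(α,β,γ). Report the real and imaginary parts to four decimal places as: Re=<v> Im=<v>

D^4_{-4,3}(0.8444,2.6061,0.7447) = e^{-i·-4·0.8444}·d^4_{-4,3}(2.6061)·e^{-i·3·0.7447}. Compute d first:
Half-angle: c=0.264559, s=0.964370. N=√(1·40320·5040·1)=14255.272709
The bounds max(0,m−m')=7 and min(l+m,l−m')=7 give 1 term
  k=7: (−1)^0·14255.2727/(5040)·0.2646^1·0.9644^7 = +0.580459
d^4_{-4,3}(2.6061) = +0.580459
Attach z-rotation phases: D = e^{-i(-4)(0.8444)}·(+0.580459)·e^{-i(3)(0.7447)} = +0.240549+0.528270i

Re=0.2405 Im=0.5283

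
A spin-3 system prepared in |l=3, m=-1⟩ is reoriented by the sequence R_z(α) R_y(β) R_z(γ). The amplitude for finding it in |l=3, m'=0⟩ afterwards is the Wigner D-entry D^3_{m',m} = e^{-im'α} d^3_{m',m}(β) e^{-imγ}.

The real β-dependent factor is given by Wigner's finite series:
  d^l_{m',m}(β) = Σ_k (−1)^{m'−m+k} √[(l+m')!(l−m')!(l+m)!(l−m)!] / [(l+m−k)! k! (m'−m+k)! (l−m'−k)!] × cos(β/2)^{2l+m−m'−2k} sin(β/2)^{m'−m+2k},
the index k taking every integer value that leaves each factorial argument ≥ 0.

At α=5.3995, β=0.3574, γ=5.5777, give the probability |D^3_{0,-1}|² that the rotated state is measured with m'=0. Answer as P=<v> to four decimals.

Split into d^3_{0,-1}(β=0.3574) × two z-phases.
Half-angle: c=0.984076, s=0.177750. N=√(6·6·2·24)=41.569219
k: max(0,(-1)−(0))=0 … min(3+(-1),3−(0))=2
  k=0: (−1)^1·41.5692/(12)·0.9841^5·0.1778^1 = -0.568255
  k=1: (−1)^2·41.5692/(4)·0.9841^3·0.1778^3 = +0.055620
  k=2: (−1)^3·41.5692/(12)·0.9841^1·0.1778^5 = -0.000605
d^3_{0,-1}(0.3574) = -0.568255 +0.055620 -0.000605 = -0.513241
|D^3_{0,-1}|² = |d^3_{0,-1}(β)|² = (-0.513241)² = 0.263416 (the z-rotation phases have unit modulus)

P=0.2634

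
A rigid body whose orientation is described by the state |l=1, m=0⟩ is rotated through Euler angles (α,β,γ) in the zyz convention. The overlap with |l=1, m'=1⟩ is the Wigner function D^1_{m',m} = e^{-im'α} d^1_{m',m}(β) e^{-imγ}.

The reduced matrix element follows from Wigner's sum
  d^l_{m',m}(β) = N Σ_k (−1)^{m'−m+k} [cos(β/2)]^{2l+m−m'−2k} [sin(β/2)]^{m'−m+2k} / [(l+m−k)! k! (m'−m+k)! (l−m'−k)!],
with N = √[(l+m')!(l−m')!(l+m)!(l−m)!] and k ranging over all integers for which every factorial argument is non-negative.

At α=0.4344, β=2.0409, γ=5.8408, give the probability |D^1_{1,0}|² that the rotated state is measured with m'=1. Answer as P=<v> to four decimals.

P=0.3974

D^1_{1,0}(0.4344,2.0409,5.8408) = e^{-i·1·0.4344}·d^1_{1,0}(2.0409)·e^{-i·0·5.8408}. Compute d first:
c=cos(2.0409/2)=0.522982, s=sin(2.0409/2)=0.852343; N=√[2·1·1·1]=1.414214
k: max(0,(0)−(1))=0 … min(1+(0),1−(1))=0
  k=0: (−1)^1·1.4142/(1)·0.5230^1·0.8523^1 = -0.630401
d^1_{1,0}(2.0409) = -0.630401
|D^1_{1,0}|² = |d^1_{1,0}(β)|² = (-0.630401)² = 0.397405 (the z-rotation phases have unit modulus)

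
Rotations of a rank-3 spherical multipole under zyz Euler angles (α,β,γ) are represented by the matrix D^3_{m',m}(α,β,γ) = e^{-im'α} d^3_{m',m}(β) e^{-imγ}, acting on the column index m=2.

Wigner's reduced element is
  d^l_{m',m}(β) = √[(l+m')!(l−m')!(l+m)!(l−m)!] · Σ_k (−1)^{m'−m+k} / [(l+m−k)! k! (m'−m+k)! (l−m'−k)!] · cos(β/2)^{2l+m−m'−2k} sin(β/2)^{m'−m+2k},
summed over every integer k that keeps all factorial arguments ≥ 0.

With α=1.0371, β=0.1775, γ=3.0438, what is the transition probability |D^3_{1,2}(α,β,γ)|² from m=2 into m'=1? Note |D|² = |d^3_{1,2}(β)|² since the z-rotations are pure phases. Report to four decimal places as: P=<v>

P=0.0731

Split into d^3_{1,2}(β=0.1775) × two z-phases.
With c≡cos(β/2)=0.996064 and s≡sin(β/2)=0.088634, N=[24·2·120·1]^{1/2}=75.894664
k∈{1,2} keeps every argument non-negative
  k=1: (−1)^0·75.8947/(24)·0.9961^5·0.0886^1 = +0.274812
  k=2: (−1)^1·75.8947/(12)·0.9961^3·0.0886^3 = -0.004352
d^3_{1,2}(0.1775) = +0.274812 -0.004352 = +0.270460
|D^3_{1,2}|² = |d^3_{1,2}(β)|² = (+0.270460)² = 0.073148 (the z-rotation phases have unit modulus)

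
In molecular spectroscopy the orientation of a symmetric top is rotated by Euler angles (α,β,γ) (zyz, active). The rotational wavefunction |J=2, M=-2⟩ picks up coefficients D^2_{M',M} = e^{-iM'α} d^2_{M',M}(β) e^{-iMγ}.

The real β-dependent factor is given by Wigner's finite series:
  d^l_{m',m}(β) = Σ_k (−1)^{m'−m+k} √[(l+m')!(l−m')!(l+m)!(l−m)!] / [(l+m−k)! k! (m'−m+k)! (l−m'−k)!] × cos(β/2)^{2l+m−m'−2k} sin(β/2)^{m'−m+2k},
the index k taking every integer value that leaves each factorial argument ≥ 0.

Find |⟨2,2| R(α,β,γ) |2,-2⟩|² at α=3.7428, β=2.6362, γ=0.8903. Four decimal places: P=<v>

P=0.7725

First d^2_{2,-2}(β=2.6362), then the phase factors e^{-i(2)α} and e^{-i(-2)γ}:
Half-angle: c=0.250016, s=0.968242. N=√(24·1·1·24)=24.000000
Admissible k: 0..0 (factorial args all ≥0)
  k=0: (−1)^4·24.0000/(24)·0.2500^0·0.9682^4 = +0.878892
d^2_{2,-2}(2.6362) = +0.878892
|D^2_{2,-2}|² = |d^2_{2,-2}(β)|² = (+0.878892)² = 0.772451 (the z-rotation phases have unit modulus)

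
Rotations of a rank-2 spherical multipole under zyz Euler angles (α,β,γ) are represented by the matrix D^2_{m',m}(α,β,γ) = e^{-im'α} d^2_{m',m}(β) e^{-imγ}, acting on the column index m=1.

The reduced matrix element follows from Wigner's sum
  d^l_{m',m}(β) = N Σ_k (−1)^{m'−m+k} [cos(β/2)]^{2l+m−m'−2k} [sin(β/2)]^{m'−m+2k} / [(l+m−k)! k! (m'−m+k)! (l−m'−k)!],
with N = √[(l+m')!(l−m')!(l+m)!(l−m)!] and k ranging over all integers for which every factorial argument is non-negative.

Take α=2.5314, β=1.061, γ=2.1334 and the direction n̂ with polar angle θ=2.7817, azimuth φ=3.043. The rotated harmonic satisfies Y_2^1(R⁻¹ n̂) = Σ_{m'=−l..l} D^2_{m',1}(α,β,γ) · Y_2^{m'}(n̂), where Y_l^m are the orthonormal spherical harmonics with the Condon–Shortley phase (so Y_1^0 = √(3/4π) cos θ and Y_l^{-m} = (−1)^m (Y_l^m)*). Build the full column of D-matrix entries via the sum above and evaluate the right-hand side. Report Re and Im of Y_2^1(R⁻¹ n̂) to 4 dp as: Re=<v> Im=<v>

Need the full column D^2_{m',1} for m'=−2..2 at α=2.5314, β=1.061, γ=2.1334.
cos(β/2)=0.862554, sin(β/2)=0.505965
d^2_{-2,1}: single k=3 term ⇒ +0.223448;  D = -0.218437+0.047059i
d^2_{-1,1}: k∈[2..3] ⇒ +0.571392 -0.065536 = +0.505856;  D = +0.466318+0.196057i
d^2_{0,1}: k∈[1..2] ⇒ +0.795344 -0.273667 = +0.521677;  D = -0.278257-0.441270i
d^2_{1,1}: k∈[0..1] ⇒ +0.553536 -0.571392 = -0.017857;  D = +0.000849-0.017837i
d^2_{2,1}: single k=0 term ⇒ -0.649396;  D = -0.397016+0.513900i
Y_2^{m'}(θ=2.7817,φ=3.043) and Σ D·Y over m':
  (-0.2184+0.0471i)·(+0.0470+0.0094i)  (+0.4663+0.1961i)·(+0.2534+0.0251i)  (-0.2783-0.4413i)·(+0.5134+0.0000i)  (+0.0008-0.0178i)·(-0.2534+0.0251i)  (-0.3970+0.5139i)·(+0.0470-0.0094i)
Y_2^1(R⁻¹ n̂) = -0.053914-0.132622i

Re=-0.0539 Im=-0.1326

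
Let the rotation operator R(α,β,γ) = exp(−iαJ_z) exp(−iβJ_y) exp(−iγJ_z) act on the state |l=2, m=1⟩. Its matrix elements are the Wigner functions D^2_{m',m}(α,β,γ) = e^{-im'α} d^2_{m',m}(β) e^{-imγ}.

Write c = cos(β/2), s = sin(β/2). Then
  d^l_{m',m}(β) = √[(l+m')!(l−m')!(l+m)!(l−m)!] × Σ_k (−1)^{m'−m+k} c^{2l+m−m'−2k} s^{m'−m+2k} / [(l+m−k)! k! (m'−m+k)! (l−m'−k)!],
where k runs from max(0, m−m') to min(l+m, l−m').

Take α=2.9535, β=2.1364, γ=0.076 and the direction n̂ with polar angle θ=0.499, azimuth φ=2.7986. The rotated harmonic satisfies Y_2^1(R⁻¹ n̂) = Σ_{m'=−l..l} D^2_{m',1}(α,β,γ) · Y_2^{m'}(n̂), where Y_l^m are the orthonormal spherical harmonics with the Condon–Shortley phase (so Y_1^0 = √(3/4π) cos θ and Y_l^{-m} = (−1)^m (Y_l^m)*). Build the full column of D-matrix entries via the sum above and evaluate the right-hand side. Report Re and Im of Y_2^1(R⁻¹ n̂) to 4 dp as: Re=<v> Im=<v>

Re=-0.0550 Im=0.0001

Need the full column D^2_{m',1} for m'=−2..2 at α=2.9535, β=2.1364, γ=0.076.
cos(β/2)=0.481702, sin(β/2)=0.876335
d^2_{-2,1}: single k=3 term ⇒ +0.648364;  D = +0.583200-0.283291i
d^2_{-1,1}: k∈[2..3] ⇒ +0.534588 -0.589767 = -0.055179;  D = +0.053266-0.014404i
d^2_{0,1}: k∈[1..2] ⇒ +0.239929 -0.794081 = -0.554152;  D = -0.552553+0.042075i
d^2_{1,1}: k∈[0..1] ⇒ +0.053841 -0.534588 = -0.480747;  D = +0.477729+0.053775i
d^2_{2,1}: single k=0 term ⇒ -0.195901;  D = -0.187141-0.057927i
Y_2^{m'}(θ=0.499,φ=2.7986) and Σ D·Y over m':
  (+0.5832-0.2833i)·(+0.0684+0.0560i)  (+0.0533-0.0144i)·(-0.3057-0.1092i)  (-0.5526+0.0421i)·(+0.4141+0.0000i)  (+0.4777+0.0538i)·(+0.3057-0.1092i)  (-0.1871-0.0579i)·(+0.0684-0.0560i)
Y_2^1(R⁻¹ n̂) = -0.055013+0.000105i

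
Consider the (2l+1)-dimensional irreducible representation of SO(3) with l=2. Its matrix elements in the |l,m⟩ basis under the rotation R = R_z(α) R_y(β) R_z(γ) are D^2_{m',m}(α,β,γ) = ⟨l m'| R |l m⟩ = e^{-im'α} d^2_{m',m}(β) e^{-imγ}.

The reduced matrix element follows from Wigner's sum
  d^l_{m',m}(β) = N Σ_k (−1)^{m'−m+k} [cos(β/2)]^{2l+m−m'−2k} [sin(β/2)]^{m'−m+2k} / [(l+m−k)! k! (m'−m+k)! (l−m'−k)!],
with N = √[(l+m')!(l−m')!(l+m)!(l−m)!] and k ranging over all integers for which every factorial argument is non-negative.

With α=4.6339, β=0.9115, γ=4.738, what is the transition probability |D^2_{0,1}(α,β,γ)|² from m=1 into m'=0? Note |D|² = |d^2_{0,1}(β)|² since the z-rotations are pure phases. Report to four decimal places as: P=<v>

P=0.3516

D^2_{0,1}(4.6339,0.9115,4.738) = e^{-i·0·4.6339}·d^2_{0,1}(0.9115)·e^{-i·1·4.738}. Compute d first:
Half-angle: c=0.897931, s=0.440136. N=√(2·2·6·1)=4.898979
k∈{1,2} keeps every argument non-negative
  k=1: (−1)^0·4.8990/(2)·0.8979^3·0.4401^1 = +0.780534
  k=2: (−1)^1·4.8990/(2)·0.8979^1·0.4401^3 = -0.187534
d^2_{0,1}(0.9115) = +0.780534 -0.187534 = +0.593000
|D^2_{0,1}|² = |d^2_{0,1}(β)|² = (+0.593000)² = 0.351649 (the z-rotation phases have unit modulus)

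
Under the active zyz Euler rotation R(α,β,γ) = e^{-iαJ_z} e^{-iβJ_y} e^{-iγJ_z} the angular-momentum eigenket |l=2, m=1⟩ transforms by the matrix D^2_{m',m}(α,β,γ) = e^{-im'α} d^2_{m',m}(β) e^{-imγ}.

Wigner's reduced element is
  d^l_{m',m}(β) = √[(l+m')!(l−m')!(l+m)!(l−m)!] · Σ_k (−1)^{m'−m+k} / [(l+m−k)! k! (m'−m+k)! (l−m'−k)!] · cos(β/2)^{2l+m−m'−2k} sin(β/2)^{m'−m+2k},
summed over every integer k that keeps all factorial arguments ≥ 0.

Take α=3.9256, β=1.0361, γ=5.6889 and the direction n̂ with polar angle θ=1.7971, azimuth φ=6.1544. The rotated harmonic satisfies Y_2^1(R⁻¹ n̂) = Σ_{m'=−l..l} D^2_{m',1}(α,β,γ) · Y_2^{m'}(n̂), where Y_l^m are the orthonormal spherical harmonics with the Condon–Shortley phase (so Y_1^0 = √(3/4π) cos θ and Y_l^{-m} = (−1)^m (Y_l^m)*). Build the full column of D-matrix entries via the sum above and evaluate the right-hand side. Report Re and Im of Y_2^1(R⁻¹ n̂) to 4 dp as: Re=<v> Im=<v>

Re=-0.2536 Im=0.2795

Need the full column D^2_{m',1} for m'=−2..2 at α=3.9256, β=1.0361, γ=5.6889.
cos(β/2)=0.868786, sin(β/2)=0.495187
d^2_{-2,1}: single k=3 term ⇒ +0.210985;  D = -0.117647+0.175139i
d^2_{-1,1}: k∈[2..3] ⇒ +0.555246 -0.060128 = +0.495118;  D = -0.094725-0.485973i
d^2_{0,1}: k∈[1..2] ⇒ +0.795397 -0.258402 = +0.536995;  D = +0.444926+0.300672i
d^2_{1,1}: k∈[0..1] ⇒ +0.569708 -0.555246 = +0.014461;  D = -0.014202+0.002727i
d^2_{2,1}: single k=0 term ⇒ -0.649439;  D = -0.365127+0.537078i
Y_2^{m'}(θ=1.7971,φ=6.1544) and Σ D·Y over m':
  (-0.1176+0.1751i)·(+0.3547+0.0934i)  (-0.0947-0.4860i)·(-0.1675-0.0217i)  (+0.4449+0.3007i)·(-0.2678+0.0000i)  (-0.0142+0.0027i)·(+0.1675-0.0217i)  (-0.3651+0.5371i)·(+0.3547-0.0934i)
Y_2^1(R⁻¹ n̂) = -0.253558+0.279492i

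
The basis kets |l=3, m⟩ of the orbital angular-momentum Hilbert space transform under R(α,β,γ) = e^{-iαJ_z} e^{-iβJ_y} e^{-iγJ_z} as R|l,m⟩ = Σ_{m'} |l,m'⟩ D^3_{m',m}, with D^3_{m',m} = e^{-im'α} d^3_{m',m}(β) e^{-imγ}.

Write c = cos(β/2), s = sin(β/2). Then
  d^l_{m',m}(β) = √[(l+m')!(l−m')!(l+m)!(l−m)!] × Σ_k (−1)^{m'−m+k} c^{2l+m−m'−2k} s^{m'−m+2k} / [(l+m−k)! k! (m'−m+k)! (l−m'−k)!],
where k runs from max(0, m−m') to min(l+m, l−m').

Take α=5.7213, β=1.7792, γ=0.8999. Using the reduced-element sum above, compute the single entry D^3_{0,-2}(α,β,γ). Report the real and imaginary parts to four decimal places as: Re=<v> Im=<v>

Re=0.0616 Im=-0.2641

Split into d^3_{0,-2}(β=1.7792) × two z-phases.
Half-angle: c=0.629723, s=0.776820. N=√(6·6·1·120)=65.726707
Admissible k: 0..1 (factorial args all ≥0)
  k=0: (−1)^2·65.7267/(12)·0.6297^4·0.7768^2 = +0.519755
  k=1: (−1)^3·65.7267/(12)·0.6297^2·0.7768^4 = -0.790935
d^3_{0,-2}(1.7792) = +0.519755 -0.790935 = -0.271180
Attach z-rotation phases: D = e^{-i(0)(5.7213)}·(-0.271180)·e^{-i(-2)(0.8999)} = +0.061560-0.264100i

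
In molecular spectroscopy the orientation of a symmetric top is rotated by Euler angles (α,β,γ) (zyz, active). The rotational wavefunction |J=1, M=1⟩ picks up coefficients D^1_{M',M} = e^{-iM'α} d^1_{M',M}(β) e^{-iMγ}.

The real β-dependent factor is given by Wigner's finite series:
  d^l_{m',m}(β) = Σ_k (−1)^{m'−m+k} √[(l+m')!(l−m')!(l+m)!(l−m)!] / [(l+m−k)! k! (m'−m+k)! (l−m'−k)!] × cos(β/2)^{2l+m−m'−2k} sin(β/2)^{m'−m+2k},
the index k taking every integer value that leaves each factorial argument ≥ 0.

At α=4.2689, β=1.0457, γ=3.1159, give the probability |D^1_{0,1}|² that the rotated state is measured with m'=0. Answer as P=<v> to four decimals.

P=0.3744

Split into d^1_{0,1}(β=1.0457) × two z-phases.
c=cos(1.0457/2)=0.866400, s=sin(1.0457/2)=0.499351; N=√[1·1·2·1]=1.414214
Admissible k: 1..1 (factorial args all ≥0)
  k=1: (−1)^0·1.4142/(1)·0.8664^1·0.4994^1 = +0.611842
d^1_{0,1}(1.0457) = +0.611842
|D^1_{0,1}|² = |d^1_{0,1}(β)|² = (+0.611842)² = 0.374351 (the z-rotation phases have unit modulus)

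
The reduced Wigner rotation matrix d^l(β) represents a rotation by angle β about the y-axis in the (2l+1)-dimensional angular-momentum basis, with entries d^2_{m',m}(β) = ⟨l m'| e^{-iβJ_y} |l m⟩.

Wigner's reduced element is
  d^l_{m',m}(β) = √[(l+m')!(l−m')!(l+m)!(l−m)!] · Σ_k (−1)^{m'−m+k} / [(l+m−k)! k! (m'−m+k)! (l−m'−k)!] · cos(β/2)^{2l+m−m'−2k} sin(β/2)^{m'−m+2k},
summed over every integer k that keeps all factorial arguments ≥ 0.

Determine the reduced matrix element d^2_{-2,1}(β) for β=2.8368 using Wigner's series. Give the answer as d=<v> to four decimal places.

d=0.2932

d^2_{-2,1}(β=2.8368) via Wigner's sum:
Half-angle: c=0.151807, s=0.988410. N=√(1·24·6·1)=12.000000
k∈{3} keeps every argument non-negative
  k=3: (−1)^0·12.0000/(6)·0.1518^1·0.9884^3 = +0.293180
d^2_{-2,1}(2.8368) = +0.293180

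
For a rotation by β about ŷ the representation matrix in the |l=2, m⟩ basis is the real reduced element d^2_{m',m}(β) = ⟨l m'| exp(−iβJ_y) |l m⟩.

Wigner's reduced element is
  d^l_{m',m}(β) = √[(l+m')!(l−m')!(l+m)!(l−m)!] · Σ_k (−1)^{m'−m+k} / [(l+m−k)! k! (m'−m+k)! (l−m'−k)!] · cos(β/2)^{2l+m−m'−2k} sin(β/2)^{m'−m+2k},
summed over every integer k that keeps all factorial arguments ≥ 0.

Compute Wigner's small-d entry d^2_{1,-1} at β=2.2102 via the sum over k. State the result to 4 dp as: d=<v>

d^2_{1,-1}(β=2.2102) via Wigner's sum:
c=cos(2.2102/2)=0.449045, s=sin(2.2102/2)=0.893509; N=√[6·1·1·6]=6.000000
The bounds max(0,m−m')=0 and min(l+m,l−m')=1 give 2 terms
  k=0: (−1)^2·6.0000/(2)·0.4490^2·0.8935^2 = +0.482947
  k=1: (−1)^3·6.0000/(6)·0.4490^0·0.8935^4 = -0.637376
d^2_{1,-1}(2.2102) = +0.482947 -0.637376 = -0.154430

d=-0.1544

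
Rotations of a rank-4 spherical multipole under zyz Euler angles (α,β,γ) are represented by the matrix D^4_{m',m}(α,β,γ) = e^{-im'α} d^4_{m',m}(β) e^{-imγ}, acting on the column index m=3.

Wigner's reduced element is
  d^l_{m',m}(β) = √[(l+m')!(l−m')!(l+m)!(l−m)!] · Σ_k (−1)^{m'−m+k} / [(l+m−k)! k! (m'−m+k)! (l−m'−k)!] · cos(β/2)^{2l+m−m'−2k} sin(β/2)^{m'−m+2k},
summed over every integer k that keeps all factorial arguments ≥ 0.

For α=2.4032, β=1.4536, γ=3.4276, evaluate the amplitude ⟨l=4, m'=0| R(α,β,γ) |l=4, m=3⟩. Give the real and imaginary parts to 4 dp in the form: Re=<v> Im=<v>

D^4_{0,3}(2.4032,1.4536,3.4276) = e^{-i·0·2.4032}·d^4_{0,3}(1.4536)·e^{-i·3·3.4276}. Compute d first:
With c≡cos(β/2)=0.747305 and s≡sin(β/2)=0.664482, N=[24·24·5040·1]^{1/2}=1703.830978
Admissible k: 3..4 (factorial args all ≥0)
  k=3: (−1)^0·1703.8310/(144)·0.7473^5·0.6645^3 = +0.809098
  k=4: (−1)^1·1703.8310/(144)·0.7473^3·0.6645^5 = -0.639694
d^4_{0,3}(1.4536) = +0.809098 -0.639694 = +0.169405
Attach z-rotation phases: D = e^{-i(0)(2.4032)}·(+0.169405)·e^{-i(3)(3.4276)} = -0.110780+0.128163i

Re=-0.1108 Im=0.1282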